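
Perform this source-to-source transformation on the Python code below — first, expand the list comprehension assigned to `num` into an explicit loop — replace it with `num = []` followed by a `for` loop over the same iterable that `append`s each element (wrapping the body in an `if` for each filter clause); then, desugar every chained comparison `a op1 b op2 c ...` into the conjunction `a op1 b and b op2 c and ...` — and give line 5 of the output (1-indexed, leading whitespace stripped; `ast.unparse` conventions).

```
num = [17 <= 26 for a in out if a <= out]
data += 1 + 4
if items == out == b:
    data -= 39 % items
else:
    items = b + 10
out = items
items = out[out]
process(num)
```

data += 1 + 4

Transformed code:
num = []
for a in out:
    if a <= out:
        num.append(17 <= 26)
data += 1 + 4
if items == out and out == b:
    data -= 39 % items
else:
    items = b + 10
out = items
items = out[out]
process(num)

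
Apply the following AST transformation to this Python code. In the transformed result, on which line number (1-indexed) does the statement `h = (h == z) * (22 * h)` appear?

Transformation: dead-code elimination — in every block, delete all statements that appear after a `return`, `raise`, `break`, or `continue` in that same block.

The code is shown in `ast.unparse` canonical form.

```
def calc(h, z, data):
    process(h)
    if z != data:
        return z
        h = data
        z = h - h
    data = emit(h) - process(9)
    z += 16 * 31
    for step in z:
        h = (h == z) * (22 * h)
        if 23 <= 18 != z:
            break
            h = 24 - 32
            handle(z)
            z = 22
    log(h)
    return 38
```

Transformed code:
def calc(h, z, data):
    process(h)
    if z != data:
        return z
    data = emit(h) - process(9)
    z += 16 * 31
    for step in z:
        h = (h == z) * (22 * h)
        if 23 <= 18 != z:
            break
    log(h)
    return 38

8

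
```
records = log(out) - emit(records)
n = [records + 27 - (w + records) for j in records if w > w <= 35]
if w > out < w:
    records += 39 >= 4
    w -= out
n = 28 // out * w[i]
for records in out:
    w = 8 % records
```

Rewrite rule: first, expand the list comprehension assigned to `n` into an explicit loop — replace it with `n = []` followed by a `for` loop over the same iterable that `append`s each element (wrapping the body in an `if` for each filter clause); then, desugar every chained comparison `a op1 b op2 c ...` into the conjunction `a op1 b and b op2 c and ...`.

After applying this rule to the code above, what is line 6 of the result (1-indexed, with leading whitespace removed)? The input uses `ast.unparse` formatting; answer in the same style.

if w > out and out < w:

Transformed code:
records = log(out) - emit(records)
n = []
for j in records:
    if w > w and w <= 35:
        n.append(records + 27 - (w + records))
if w > out and out < w:
    records += 39 >= 4
    w -= out
n = 28 // out * w[i]
for records in out:
    w = 8 % records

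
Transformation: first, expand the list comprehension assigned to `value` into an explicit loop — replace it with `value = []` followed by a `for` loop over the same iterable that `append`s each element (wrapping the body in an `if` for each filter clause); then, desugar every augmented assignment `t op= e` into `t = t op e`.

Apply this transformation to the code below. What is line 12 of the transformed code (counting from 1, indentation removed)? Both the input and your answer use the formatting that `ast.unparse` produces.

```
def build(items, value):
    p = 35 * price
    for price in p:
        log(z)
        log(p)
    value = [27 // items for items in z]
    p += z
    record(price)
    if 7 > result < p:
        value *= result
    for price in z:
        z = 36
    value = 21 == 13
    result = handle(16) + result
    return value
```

Transformed code:
def build(items, value):
    p = 35 * price
    for price in p:
        log(z)
        log(p)
    value = []
    for items in z:
        value.append(27 // items)
    p = p + z
    record(price)
    if 7 > result < p:
        value = value * result
    for price in z:
        z = 36
    value = 21 == 13
    result = handle(16) + result
    return value

value = value * result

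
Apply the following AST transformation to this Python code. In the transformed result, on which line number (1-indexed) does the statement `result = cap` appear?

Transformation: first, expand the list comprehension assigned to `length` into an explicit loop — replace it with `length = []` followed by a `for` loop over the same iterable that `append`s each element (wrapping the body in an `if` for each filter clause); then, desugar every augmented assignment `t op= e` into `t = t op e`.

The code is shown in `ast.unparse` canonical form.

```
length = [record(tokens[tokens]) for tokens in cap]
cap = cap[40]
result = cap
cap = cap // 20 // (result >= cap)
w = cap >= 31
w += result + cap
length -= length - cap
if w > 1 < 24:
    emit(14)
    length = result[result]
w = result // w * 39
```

5

Transformed code:
length = []
for tokens in cap:
    length.append(record(tokens[tokens]))
cap = cap[40]
result = cap
cap = cap // 20 // (result >= cap)
w = cap >= 31
w = w + (result + cap)
length = length - (length - cap)
if w > 1 < 24:
    emit(14)
    length = result[result]
w = result // w * 39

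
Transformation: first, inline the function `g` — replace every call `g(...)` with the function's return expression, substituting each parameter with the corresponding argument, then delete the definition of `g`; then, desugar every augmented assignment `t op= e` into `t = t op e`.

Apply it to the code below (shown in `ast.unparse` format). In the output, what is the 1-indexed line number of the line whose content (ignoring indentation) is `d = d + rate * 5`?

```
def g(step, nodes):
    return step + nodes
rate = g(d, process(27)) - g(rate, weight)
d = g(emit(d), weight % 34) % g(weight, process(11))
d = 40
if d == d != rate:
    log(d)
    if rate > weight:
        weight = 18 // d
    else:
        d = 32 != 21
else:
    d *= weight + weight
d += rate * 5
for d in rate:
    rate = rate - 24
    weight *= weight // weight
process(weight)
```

12

Transformed code:
rate = d + process(27) - (rate + weight)
d = (emit(d) + weight % 34) % (weight + process(11))
d = 40
if d == d != rate:
    log(d)
    if rate > weight:
        weight = 18 // d
    else:
        d = 32 != 21
else:
    d = d * (weight + weight)
d = d + rate * 5
for d in rate:
    rate = rate - 24
    weight = weight * (weight // weight)
process(weight)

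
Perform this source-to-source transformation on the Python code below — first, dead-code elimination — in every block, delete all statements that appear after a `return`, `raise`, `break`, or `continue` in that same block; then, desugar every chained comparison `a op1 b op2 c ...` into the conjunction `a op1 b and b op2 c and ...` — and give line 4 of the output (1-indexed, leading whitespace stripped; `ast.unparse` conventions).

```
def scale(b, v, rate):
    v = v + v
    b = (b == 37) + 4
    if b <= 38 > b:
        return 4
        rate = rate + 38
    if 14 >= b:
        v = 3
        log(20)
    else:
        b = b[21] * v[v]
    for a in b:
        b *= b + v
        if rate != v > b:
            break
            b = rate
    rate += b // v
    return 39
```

if b <= 38 and 38 > b:

Transformed code:
def scale(b, v, rate):
    v = v + v
    b = (b == 37) + 4
    if b <= 38 and 38 > b:
        return 4
    if 14 >= b:
        v = 3
        log(20)
    else:
        b = b[21] * v[v]
    for a in b:
        b *= b + v
        if rate != v and v > b:
            break
    rate += b // v
    return 39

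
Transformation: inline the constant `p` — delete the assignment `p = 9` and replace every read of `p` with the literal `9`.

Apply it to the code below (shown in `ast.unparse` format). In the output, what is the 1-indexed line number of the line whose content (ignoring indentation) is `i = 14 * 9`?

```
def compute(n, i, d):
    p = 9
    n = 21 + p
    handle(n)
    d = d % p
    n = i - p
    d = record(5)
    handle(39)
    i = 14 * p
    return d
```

Transformed code:
def compute(n, i, d):
    n = 21 + 9
    handle(n)
    d = d % 9
    n = i - 9
    d = record(5)
    handle(39)
    i = 14 * 9
    return d

8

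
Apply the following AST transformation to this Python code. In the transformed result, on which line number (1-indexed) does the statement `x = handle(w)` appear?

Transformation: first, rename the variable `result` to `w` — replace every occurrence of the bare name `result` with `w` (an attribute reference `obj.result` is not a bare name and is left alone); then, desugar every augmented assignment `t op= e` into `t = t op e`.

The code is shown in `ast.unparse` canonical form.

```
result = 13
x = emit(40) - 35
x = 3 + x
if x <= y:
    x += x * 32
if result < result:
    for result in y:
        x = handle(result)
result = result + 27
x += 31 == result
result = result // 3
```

Transformed code:
w = 13
x = emit(40) - 35
x = 3 + x
if x <= y:
    x = x + x * 32
if w < w:
    for w in y:
        x = handle(w)
w = w + 27
x = x + (31 == w)
w = w // 3

8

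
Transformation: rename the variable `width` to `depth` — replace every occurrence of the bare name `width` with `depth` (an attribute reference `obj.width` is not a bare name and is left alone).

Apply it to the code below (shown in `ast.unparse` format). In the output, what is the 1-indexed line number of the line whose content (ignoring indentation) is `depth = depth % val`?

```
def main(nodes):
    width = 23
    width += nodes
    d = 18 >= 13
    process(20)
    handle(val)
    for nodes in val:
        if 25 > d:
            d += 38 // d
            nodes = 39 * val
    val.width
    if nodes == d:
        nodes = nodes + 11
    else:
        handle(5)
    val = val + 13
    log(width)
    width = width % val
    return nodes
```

Transformed code:
def main(nodes):
    depth = 23
    depth += nodes
    d = 18 >= 13
    process(20)
    handle(val)
    for nodes in val:
        if 25 > d:
            d += 38 // d
            nodes = 39 * val
    val.width
    if nodes == d:
        nodes = nodes + 11
    else:
        handle(5)
    val = val + 13
    log(depth)
    depth = depth % val
    return nodes

18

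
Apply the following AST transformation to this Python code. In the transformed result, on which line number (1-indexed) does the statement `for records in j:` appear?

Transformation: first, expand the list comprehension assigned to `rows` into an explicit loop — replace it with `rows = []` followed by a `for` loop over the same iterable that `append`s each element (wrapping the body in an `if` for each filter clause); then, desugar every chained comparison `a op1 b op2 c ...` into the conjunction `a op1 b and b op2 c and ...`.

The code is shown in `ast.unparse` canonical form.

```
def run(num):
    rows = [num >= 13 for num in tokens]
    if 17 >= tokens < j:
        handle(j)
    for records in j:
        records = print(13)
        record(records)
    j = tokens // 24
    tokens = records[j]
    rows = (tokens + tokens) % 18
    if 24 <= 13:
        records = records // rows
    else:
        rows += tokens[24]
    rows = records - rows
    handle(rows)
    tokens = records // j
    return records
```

7

Transformed code:
def run(num):
    rows = []
    for num in tokens:
        rows.append(num >= 13)
    if 17 >= tokens and tokens < j:
        handle(j)
    for records in j:
        records = print(13)
        record(records)
    j = tokens // 24
    tokens = records[j]
    rows = (tokens + tokens) % 18
    if 24 <= 13:
        records = records // rows
    else:
        rows += tokens[24]
    rows = records - rows
    handle(rows)
    tokens = records // j
    return records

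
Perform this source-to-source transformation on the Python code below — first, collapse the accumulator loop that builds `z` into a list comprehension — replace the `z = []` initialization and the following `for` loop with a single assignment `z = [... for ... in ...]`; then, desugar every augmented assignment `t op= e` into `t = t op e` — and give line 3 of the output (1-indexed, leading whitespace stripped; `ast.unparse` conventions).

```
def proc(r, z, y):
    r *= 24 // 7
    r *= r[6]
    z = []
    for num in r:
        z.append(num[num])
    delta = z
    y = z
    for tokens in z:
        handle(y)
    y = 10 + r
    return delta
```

r = r * r[6]

Transformed code:
def proc(r, z, y):
    r = r * (24 // 7)
    r = r * r[6]
    z = [num[num] for num in r]
    delta = z
    y = z
    for tokens in z:
        handle(y)
    y = 10 + r
    return delta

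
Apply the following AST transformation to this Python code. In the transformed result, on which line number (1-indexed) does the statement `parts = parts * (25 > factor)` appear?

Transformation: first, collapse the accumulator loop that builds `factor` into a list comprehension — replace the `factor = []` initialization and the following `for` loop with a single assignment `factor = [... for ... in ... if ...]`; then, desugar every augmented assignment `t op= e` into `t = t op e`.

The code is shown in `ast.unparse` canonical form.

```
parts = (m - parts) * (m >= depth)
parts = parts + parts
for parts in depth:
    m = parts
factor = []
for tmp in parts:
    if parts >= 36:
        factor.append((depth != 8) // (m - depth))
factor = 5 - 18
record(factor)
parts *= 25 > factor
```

8

Transformed code:
parts = (m - parts) * (m >= depth)
parts = parts + parts
for parts in depth:
    m = parts
factor = [(depth != 8) // (m - depth) for tmp in parts if parts >= 36]
factor = 5 - 18
record(factor)
parts = parts * (25 > factor)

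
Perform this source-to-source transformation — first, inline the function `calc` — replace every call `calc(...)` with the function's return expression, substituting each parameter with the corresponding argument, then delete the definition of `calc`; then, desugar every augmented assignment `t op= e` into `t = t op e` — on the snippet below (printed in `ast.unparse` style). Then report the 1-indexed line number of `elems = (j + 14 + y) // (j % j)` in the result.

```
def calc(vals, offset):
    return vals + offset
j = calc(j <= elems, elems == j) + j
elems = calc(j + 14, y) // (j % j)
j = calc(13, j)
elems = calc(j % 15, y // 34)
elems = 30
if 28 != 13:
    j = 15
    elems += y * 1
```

2

Transformed code:
j = (j <= elems) + (elems == j) + j
elems = (j + 14 + y) // (j % j)
j = 13 + j
elems = j % 15 + y // 34
elems = 30
if 28 != 13:
    j = 15
    elems = elems + y * 1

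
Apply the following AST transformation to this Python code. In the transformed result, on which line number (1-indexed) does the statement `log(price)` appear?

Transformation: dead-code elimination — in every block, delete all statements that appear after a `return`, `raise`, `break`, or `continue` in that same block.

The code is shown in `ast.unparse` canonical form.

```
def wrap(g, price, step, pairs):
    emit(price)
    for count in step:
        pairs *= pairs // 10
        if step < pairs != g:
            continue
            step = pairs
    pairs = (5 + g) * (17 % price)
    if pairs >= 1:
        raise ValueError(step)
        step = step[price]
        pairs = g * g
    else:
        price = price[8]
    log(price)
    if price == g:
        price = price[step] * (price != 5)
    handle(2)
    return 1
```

Transformed code:
def wrap(g, price, step, pairs):
    emit(price)
    for count in step:
        pairs *= pairs // 10
        if step < pairs != g:
            continue
    pairs = (5 + g) * (17 % price)
    if pairs >= 1:
        raise ValueError(step)
    else:
        price = price[8]
    log(price)
    if price == g:
        price = price[step] * (price != 5)
    handle(2)
    return 1

12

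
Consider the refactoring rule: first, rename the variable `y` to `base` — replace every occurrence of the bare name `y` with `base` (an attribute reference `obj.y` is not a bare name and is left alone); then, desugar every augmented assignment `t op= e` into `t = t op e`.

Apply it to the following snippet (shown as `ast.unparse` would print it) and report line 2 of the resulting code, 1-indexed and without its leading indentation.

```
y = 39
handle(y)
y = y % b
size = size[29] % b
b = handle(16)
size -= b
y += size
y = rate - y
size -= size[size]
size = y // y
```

Transformed code:
base = 39
handle(base)
base = base % b
size = size[29] % b
b = handle(16)
size = size - b
base = base + size
base = rate - base
size = size - size[size]
size = base // base

handle(base)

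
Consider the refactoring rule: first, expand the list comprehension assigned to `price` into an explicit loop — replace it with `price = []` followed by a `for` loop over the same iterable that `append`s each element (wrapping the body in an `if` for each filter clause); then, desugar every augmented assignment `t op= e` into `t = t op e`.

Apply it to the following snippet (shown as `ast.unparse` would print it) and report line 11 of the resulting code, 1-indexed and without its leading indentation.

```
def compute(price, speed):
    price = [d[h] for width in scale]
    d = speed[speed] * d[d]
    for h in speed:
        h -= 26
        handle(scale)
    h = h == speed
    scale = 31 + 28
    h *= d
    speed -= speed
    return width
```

h = h * d

Transformed code:
def compute(price, speed):
    price = []
    for width in scale:
        price.append(d[h])
    d = speed[speed] * d[d]
    for h in speed:
        h = h - 26
        handle(scale)
    h = h == speed
    scale = 31 + 28
    h = h * d
    speed = speed - speed
    return width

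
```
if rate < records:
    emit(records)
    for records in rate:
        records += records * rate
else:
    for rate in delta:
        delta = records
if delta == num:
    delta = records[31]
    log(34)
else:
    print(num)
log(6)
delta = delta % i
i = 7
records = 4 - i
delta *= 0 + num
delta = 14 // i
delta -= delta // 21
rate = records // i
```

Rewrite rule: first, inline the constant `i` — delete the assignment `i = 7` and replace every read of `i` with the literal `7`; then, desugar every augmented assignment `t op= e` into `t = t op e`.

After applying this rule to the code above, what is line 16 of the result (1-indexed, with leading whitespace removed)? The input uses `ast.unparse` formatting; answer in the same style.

Transformed code:
if rate < records:
    emit(records)
    for records in rate:
        records = records + records * rate
else:
    for rate in delta:
        delta = records
if delta == num:
    delta = records[31]
    log(34)
else:
    print(num)
log(6)
delta = delta % 7
records = 4 - 7
delta = delta * (0 + num)
delta = 14 // 7
delta = delta - delta // 21
rate = records // 7

delta = delta * (0 + num)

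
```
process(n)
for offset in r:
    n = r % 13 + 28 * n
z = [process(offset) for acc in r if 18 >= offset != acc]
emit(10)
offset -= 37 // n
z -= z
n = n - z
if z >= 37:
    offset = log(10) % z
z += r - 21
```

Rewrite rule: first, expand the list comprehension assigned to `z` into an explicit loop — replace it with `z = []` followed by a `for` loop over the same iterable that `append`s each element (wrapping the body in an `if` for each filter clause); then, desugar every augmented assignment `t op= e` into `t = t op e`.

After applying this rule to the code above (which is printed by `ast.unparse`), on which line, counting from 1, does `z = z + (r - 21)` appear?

Transformed code:
process(n)
for offset in r:
    n = r % 13 + 28 * n
z = []
for acc in r:
    if 18 >= offset != acc:
        z.append(process(offset))
emit(10)
offset = offset - 37 // n
z = z - z
n = n - z
if z >= 37:
    offset = log(10) % z
z = z + (r - 21)

14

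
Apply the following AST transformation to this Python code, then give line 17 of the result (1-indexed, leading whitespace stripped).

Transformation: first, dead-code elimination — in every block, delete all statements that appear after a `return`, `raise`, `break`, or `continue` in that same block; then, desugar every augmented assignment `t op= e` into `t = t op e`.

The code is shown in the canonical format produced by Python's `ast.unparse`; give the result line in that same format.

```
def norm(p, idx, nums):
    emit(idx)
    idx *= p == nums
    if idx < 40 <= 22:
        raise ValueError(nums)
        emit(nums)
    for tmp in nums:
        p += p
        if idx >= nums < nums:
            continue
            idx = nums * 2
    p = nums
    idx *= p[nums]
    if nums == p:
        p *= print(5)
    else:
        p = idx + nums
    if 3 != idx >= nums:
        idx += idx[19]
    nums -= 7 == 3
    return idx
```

Transformed code:
def norm(p, idx, nums):
    emit(idx)
    idx = idx * (p == nums)
    if idx < 40 <= 22:
        raise ValueError(nums)
    for tmp in nums:
        p = p + p
        if idx >= nums < nums:
            continue
    p = nums
    idx = idx * p[nums]
    if nums == p:
        p = p * print(5)
    else:
        p = idx + nums
    if 3 != idx >= nums:
        idx = idx + idx[19]
    nums = nums - (7 == 3)
    return idx

idx = idx + idx[19]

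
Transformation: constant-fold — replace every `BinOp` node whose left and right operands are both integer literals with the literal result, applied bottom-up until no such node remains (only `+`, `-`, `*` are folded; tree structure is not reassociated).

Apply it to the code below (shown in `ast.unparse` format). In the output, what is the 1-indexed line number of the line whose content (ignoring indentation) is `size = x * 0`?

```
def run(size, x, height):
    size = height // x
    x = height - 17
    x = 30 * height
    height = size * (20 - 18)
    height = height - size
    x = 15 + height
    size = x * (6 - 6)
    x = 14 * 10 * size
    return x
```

8

Transformed code:
def run(size, x, height):
    size = height // x
    x = height - 17
    x = 30 * height
    height = size * 2
    height = height - size
    x = 15 + height
    size = x * 0
    x = 140 * size
    return x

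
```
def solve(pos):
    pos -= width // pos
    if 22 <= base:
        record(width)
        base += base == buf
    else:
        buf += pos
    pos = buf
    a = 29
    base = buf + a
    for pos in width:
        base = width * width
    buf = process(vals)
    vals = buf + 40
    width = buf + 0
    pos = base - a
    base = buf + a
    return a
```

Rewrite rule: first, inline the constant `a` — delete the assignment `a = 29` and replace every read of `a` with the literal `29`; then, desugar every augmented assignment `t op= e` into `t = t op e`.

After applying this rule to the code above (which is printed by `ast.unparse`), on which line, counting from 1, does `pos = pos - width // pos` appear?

2

Transformed code:
def solve(pos):
    pos = pos - width // pos
    if 22 <= base:
        record(width)
        base = base + (base == buf)
    else:
        buf = buf + pos
    pos = buf
    base = buf + 29
    for pos in width:
        base = width * width
    buf = process(vals)
    vals = buf + 40
    width = buf + 0
    pos = base - 29
    base = buf + 29
    return 29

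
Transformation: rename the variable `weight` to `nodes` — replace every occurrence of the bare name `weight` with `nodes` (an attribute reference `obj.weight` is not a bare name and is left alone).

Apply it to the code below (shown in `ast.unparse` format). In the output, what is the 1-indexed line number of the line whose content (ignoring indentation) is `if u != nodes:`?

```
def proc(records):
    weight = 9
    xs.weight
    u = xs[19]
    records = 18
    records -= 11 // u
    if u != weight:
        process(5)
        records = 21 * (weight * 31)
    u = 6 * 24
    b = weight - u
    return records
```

7

Transformed code:
def proc(records):
    nodes = 9
    xs.weight
    u = xs[19]
    records = 18
    records -= 11 // u
    if u != nodes:
        process(5)
        records = 21 * (nodes * 31)
    u = 6 * 24
    b = nodes - u
    return records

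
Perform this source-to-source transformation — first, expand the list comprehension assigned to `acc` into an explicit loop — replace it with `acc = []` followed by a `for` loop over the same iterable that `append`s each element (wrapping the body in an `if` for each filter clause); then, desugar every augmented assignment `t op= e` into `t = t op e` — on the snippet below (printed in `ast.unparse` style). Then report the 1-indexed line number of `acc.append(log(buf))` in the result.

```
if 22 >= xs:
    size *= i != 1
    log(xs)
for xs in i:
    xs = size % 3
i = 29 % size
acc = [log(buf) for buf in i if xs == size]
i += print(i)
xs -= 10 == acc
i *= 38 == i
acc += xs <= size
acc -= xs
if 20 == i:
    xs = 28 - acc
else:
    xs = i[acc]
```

Transformed code:
if 22 >= xs:
    size = size * (i != 1)
    log(xs)
for xs in i:
    xs = size % 3
i = 29 % size
acc = []
for buf in i:
    if xs == size:
        acc.append(log(buf))
i = i + print(i)
xs = xs - (10 == acc)
i = i * (38 == i)
acc = acc + (xs <= size)
acc = acc - xs
if 20 == i:
    xs = 28 - acc
else:
    xs = i[acc]

10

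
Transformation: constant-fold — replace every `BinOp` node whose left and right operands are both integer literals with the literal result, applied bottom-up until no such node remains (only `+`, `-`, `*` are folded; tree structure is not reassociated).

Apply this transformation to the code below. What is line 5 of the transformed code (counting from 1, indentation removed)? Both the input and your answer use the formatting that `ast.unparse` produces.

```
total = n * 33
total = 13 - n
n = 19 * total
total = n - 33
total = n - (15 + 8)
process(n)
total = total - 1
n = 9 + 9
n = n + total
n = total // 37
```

total = n - 23

Transformed code:
total = n * 33
total = 13 - n
n = 19 * total
total = n - 33
total = n - 23
process(n)
total = total - 1
n = 18
n = n + total
n = total // 37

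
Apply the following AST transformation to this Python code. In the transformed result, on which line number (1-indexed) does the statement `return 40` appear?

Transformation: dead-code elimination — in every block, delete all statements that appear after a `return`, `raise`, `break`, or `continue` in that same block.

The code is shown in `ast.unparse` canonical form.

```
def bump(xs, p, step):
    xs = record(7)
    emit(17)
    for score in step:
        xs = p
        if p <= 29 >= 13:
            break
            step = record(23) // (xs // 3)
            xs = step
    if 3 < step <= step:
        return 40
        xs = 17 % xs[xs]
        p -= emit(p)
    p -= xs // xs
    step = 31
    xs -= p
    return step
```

9

Transformed code:
def bump(xs, p, step):
    xs = record(7)
    emit(17)
    for score in step:
        xs = p
        if p <= 29 >= 13:
            break
    if 3 < step <= step:
        return 40
    p -= xs // xs
    step = 31
    xs -= p
    return step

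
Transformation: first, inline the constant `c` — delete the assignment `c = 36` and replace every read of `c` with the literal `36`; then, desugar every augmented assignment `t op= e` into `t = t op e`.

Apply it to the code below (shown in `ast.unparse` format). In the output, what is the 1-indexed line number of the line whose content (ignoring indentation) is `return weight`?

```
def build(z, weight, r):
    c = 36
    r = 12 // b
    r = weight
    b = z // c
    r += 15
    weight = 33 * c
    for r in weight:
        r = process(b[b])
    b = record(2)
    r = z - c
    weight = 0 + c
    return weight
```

Transformed code:
def build(z, weight, r):
    r = 12 // b
    r = weight
    b = z // 36
    r = r + 15
    weight = 33 * 36
    for r in weight:
        r = process(b[b])
    b = record(2)
    r = z - 36
    weight = 0 + 36
    return weight

12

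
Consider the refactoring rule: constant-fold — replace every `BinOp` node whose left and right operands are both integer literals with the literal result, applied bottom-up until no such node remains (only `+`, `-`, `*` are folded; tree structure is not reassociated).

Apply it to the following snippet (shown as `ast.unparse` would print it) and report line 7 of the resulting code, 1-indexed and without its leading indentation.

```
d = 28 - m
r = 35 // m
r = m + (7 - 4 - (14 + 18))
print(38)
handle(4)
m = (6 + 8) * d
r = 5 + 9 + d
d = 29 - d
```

r = 14 + d

Transformed code:
d = 28 - m
r = 35 // m
r = m + -29
print(38)
handle(4)
m = 14 * d
r = 14 + d
d = 29 - d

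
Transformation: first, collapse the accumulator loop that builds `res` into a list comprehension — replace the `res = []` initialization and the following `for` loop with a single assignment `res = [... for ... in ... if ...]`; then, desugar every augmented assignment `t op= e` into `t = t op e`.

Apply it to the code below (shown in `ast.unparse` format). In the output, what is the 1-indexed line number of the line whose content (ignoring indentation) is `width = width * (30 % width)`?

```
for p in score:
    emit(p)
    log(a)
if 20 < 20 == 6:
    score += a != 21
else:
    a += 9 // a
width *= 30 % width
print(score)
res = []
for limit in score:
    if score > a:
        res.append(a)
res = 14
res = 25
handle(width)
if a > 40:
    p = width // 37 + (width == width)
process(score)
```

Transformed code:
for p in score:
    emit(p)
    log(a)
if 20 < 20 == 6:
    score = score + (a != 21)
else:
    a = a + 9 // a
width = width * (30 % width)
print(score)
res = [a for limit in score if score > a]
res = 14
res = 25
handle(width)
if a > 40:
    p = width // 37 + (width == width)
process(score)

8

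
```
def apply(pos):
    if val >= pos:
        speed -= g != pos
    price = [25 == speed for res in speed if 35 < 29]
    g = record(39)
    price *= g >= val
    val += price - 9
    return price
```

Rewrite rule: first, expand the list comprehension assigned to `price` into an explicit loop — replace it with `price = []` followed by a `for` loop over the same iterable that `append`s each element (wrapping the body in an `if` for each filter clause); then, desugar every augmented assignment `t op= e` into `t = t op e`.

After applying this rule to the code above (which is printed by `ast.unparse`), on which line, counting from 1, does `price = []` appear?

Transformed code:
def apply(pos):
    if val >= pos:
        speed = speed - (g != pos)
    price = []
    for res in speed:
        if 35 < 29:
            price.append(25 == speed)
    g = record(39)
    price = price * (g >= val)
    val = val + (price - 9)
    return price

4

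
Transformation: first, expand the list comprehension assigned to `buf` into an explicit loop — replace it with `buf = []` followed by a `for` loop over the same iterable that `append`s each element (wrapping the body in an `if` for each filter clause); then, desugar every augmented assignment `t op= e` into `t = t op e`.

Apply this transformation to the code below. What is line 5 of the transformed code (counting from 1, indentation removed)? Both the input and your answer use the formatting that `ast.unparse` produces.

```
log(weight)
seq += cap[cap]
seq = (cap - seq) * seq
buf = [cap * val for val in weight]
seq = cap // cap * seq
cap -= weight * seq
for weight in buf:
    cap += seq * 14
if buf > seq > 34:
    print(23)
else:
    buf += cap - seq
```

for val in weight:

Transformed code:
log(weight)
seq = seq + cap[cap]
seq = (cap - seq) * seq
buf = []
for val in weight:
    buf.append(cap * val)
seq = cap // cap * seq
cap = cap - weight * seq
for weight in buf:
    cap = cap + seq * 14
if buf > seq > 34:
    print(23)
else:
    buf = buf + (cap - seq)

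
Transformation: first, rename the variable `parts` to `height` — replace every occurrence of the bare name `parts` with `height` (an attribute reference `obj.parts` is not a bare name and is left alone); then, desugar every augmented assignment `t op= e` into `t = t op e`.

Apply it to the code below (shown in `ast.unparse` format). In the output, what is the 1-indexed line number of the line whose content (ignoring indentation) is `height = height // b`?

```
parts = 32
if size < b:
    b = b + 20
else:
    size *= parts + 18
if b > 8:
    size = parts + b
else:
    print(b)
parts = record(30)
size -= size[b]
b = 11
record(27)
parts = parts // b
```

14

Transformed code:
height = 32
if size < b:
    b = b + 20
else:
    size = size * (height + 18)
if b > 8:
    size = height + b
else:
    print(b)
height = record(30)
size = size - size[b]
b = 11
record(27)
height = height // b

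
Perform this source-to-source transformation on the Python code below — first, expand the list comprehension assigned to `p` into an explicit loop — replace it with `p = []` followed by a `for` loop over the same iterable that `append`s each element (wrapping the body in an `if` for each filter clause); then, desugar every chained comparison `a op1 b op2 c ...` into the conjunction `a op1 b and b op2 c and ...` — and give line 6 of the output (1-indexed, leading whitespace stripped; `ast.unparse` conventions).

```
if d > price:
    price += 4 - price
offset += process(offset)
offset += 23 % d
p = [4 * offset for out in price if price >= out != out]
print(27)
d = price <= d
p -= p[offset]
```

for out in price:

Transformed code:
if d > price:
    price += 4 - price
offset += process(offset)
offset += 23 % d
p = []
for out in price:
    if price >= out and out != out:
        p.append(4 * offset)
print(27)
d = price <= d
p -= p[offset]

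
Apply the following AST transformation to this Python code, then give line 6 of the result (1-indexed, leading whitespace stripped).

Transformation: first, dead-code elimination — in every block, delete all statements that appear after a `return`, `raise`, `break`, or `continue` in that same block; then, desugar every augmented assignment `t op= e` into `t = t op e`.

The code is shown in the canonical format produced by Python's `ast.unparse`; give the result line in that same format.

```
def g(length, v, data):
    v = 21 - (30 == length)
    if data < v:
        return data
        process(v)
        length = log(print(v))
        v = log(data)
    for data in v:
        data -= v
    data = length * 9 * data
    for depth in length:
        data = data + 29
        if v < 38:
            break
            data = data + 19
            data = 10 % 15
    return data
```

data = data - v

Transformed code:
def g(length, v, data):
    v = 21 - (30 == length)
    if data < v:
        return data
    for data in v:
        data = data - v
    data = length * 9 * data
    for depth in length:
        data = data + 29
        if v < 38:
            break
    return data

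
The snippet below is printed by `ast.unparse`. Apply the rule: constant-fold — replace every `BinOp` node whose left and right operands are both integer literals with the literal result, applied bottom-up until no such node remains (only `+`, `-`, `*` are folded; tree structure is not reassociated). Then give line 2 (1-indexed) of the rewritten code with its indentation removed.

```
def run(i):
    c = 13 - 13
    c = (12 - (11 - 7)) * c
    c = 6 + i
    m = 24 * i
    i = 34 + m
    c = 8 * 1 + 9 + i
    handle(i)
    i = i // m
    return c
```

c = 0

Transformed code:
def run(i):
    c = 0
    c = 8 * c
    c = 6 + i
    m = 24 * i
    i = 34 + m
    c = 17 + i
    handle(i)
    i = i // m
    return c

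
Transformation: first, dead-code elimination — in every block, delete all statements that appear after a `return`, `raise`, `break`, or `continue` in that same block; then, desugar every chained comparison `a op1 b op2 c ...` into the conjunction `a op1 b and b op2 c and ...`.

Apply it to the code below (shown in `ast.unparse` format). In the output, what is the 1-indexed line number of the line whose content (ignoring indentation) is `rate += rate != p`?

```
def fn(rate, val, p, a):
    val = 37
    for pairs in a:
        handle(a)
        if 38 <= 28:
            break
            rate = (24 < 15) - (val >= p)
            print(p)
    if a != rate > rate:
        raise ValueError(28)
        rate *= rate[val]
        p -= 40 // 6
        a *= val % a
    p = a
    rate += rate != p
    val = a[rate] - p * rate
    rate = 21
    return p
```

10

Transformed code:
def fn(rate, val, p, a):
    val = 37
    for pairs in a:
        handle(a)
        if 38 <= 28:
            break
    if a != rate and rate > rate:
        raise ValueError(28)
    p = a
    rate += rate != p
    val = a[rate] - p * rate
    rate = 21
    return p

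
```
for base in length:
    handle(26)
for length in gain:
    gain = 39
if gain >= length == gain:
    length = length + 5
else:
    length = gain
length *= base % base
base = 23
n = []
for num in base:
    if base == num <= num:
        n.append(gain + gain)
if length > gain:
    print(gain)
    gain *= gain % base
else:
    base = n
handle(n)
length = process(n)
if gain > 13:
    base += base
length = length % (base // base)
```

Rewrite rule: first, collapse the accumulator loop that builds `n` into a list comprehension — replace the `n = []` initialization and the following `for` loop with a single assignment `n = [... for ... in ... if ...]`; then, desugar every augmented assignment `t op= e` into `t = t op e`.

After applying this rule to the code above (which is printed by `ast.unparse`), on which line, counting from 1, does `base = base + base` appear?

20

Transformed code:
for base in length:
    handle(26)
for length in gain:
    gain = 39
if gain >= length == gain:
    length = length + 5
else:
    length = gain
length = length * (base % base)
base = 23
n = [gain + gain for num in base if base == num <= num]
if length > gain:
    print(gain)
    gain = gain * (gain % base)
else:
    base = n
handle(n)
length = process(n)
if gain > 13:
    base = base + base
length = length % (base // base)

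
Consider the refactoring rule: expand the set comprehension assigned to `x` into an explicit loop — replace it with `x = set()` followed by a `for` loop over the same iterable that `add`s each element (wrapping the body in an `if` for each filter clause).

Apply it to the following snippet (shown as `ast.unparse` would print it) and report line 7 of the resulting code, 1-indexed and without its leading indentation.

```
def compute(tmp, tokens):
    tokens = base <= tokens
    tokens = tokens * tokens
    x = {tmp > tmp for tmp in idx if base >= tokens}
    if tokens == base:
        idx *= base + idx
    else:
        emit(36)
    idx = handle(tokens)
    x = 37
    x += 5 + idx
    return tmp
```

x.add(tmp > tmp)

Transformed code:
def compute(tmp, tokens):
    tokens = base <= tokens
    tokens = tokens * tokens
    x = set()
    for tmp in idx:
        if base >= tokens:
            x.add(tmp > tmp)
    if tokens == base:
        idx *= base + idx
    else:
        emit(36)
    idx = handle(tokens)
    x = 37
    x += 5 + idx
    return tmp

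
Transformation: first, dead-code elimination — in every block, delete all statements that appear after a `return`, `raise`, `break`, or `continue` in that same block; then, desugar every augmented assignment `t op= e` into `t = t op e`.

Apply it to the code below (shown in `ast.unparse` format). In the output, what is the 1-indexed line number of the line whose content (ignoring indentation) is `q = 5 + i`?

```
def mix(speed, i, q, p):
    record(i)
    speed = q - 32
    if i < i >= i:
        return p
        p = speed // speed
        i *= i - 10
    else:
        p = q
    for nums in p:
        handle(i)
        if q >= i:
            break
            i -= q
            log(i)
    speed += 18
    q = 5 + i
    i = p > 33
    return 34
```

Transformed code:
def mix(speed, i, q, p):
    record(i)
    speed = q - 32
    if i < i >= i:
        return p
    else:
        p = q
    for nums in p:
        handle(i)
        if q >= i:
            break
    speed = speed + 18
    q = 5 + i
    i = p > 33
    return 34

13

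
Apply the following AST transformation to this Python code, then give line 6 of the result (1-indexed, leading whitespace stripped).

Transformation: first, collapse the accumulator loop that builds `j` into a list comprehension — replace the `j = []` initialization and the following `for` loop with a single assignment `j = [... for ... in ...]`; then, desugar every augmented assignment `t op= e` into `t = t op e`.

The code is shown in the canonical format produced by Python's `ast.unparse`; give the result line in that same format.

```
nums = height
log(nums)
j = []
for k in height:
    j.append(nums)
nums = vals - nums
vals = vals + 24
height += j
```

height = height + j

Transformed code:
nums = height
log(nums)
j = [nums for k in height]
nums = vals - nums
vals = vals + 24
height = height + j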